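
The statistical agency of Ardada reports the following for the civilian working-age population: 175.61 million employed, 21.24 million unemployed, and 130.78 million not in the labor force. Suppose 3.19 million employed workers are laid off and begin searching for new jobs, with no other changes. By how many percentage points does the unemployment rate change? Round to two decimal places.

Initially, labor force = 175.61 + 21.24 = 196.85 million, so u = 21.24/196.85 = 10.79%.
After the change, employed falls and unemployed rises by 3.19; labor force unchanged → E = 172.42, U = 24.43, labor force = 196.85 million.
New unemployment rate = 24.43 / 196.85 = 12.41%.
Change = 12.41% − 10.79% = +1.62 percentage points.

The unemployment rate changes by +1.62 percentage points.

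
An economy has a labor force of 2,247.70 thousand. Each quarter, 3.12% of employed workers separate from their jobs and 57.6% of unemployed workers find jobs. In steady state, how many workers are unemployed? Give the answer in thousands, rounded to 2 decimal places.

About 115.49 thousand are unemployed in steady state.

Steady-state unemployment rate u* = s/(s+f) = 3.12/(3.12+57.6) = 0.051383.
Unemployed = u* × labor force = 0.051383 × 2,247.70 ≈ 115.49 thousand.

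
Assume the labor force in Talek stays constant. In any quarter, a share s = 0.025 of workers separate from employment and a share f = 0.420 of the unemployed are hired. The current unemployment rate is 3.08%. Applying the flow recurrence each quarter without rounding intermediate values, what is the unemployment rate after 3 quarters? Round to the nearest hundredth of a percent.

With a fixed labor force, u_{t+1} = u_t + s·(1−u_t) − f·u_t = u_t·(1−s−f) + s.
Here 1−s−f = 0.555 and s = 0.025.
u_1 = 0.030800 × 0.555 + 0.025 = 0.042094.
u_2 = 0.042094 × 0.555 + 0.025 = 0.048362.
u_3 = 0.048362 × 0.555 + 0.025 = 0.051841.

Unemployment rate after three quarters ≈ 5.18%.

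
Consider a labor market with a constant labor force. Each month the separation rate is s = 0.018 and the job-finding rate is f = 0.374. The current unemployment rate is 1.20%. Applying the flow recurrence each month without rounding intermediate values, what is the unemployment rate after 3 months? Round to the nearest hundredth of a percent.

Unemployment rate after three months ≈ 3.83%.

With a fixed labor force, u_{t+1} = u_t + s·(1−u_t) − f·u_t = u_t·(1−s−f) + s.
Here 1−s−f = 0.608 and s = 0.018.
u_1 = 0.012000 × 0.608 + 0.018 = 0.025296.
u_2 = 0.025296 × 0.608 + 0.018 = 0.033380.
u_3 = 0.033380 × 0.608 + 0.018 = 0.038295.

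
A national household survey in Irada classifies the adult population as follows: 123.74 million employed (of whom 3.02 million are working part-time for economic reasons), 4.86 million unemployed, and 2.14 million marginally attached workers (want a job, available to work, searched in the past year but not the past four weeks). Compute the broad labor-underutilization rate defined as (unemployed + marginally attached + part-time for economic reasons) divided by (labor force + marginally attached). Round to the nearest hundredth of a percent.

Labor force = 123.74 + 4.86 = 128.60 million.
Numerator = 4.86 + 2.14 + 3.02 = 10.02 million.
Denominator = 128.60 + 2.14 = 130.74 million.
Broad rate = 10.02 / 130.74 = 7.66%.

Broad underutilization rate ≈ 7.66%.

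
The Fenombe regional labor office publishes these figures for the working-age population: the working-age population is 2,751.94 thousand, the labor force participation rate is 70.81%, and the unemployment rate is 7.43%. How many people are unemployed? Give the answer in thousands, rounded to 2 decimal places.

Labor force = 0.7081 × 2,751.94 = 1,948.65 thousand.
Unemployed = 0.0743 × 1,948.65 ≈ 144.78 thousand.

About 144.78 thousand are unemployed.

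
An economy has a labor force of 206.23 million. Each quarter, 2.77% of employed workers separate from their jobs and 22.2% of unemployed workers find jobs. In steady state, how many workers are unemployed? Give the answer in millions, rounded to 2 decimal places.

Steady-state unemployment rate u* = s/(s+f) = 2.77/(2.77+22.2) = 0.110933.
Unemployed = u* × labor force = 0.110933 × 206.23 ≈ 22.88 million.

About 22.88 million are unemployed in steady state.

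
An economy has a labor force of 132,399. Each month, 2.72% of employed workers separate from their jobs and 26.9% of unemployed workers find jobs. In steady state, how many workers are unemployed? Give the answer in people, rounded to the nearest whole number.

About 12,158 are unemployed in steady state.

Steady-state unemployment rate u* = s/(s+f) = 2.72/(2.72+26.9) = 0.091830.
Unemployed = u* × labor force = 0.091830 × 132,399 ≈ 12,158.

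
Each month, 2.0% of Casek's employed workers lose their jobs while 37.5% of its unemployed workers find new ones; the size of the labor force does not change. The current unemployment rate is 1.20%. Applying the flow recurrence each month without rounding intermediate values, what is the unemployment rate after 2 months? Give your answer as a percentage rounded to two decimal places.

With a fixed labor force, u_{t+1} = u_t + s·(1−u_t) − f·u_t = u_t·(1−s−f) + s.
Here 1−s−f = 0.605 and s = 0.020.
u_1 = 0.012000 × 0.605 + 0.020 = 0.027260.
u_2 = 0.027260 × 0.605 + 0.020 = 0.036492.

Unemployment rate after two months ≈ 3.65%.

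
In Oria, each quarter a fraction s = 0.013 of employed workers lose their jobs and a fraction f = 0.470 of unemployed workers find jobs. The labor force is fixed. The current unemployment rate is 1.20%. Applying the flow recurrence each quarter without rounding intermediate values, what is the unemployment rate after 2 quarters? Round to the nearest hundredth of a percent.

Unemployment rate after two quarters ≈ 2.29%.

With a fixed labor force, u_{t+1} = u_t + s·(1−u_t) − f·u_t = u_t·(1−s−f) + s.
Here 1−s−f = 0.517 and s = 0.013.
u_1 = 0.012000 × 0.517 + 0.013 = 0.019204.
u_2 = 0.019204 × 0.517 + 0.013 = 0.022928.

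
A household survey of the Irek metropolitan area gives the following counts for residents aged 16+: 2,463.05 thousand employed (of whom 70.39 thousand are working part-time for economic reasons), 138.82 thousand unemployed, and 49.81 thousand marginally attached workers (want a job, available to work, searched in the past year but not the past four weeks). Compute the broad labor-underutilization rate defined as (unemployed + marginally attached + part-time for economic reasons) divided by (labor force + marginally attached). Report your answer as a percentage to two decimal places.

Labor force = 2,463.05 + 138.82 = 2,601.87 thousand.
Numerator = 138.82 + 49.81 + 70.39 = 259.02 thousand.
Denominator = 2,601.87 + 49.81 = 2,651.68 thousand.
Broad rate = 259.02 / 2,651.68 = 9.77%.

Broad underutilization rate ≈ 9.77%.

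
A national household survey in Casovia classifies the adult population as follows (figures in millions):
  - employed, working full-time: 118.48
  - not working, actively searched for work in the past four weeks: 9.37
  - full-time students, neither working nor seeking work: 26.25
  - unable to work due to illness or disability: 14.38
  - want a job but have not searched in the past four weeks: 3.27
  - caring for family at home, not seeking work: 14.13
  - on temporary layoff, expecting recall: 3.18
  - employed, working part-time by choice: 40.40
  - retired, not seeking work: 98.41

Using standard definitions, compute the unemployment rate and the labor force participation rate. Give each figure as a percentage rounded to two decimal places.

Employed = 118.48 + 40.40 = 158.88 million.
Unemployed = 9.37 + 3.18 = 12.55 million (jobless and actively searching, or on temporary layoff).
Labor force = 158.88 + 12.55 = 171.43 million.
Not in labor force = 26.25 + 14.38 + 3.27 + 14.13 + 98.41 = 156.44 million (those not working and not actively searching are outside the labor force — including those who want a job but have given up searching).
Civilian working-age population = 171.43 + 156.44 = 327.87 million.
Unemployment rate = 12.55 / 171.43 = 7.32%.
Labor force participation rate = 171.43 / 327.87 = 52.29%.

Unemployment rate ≈ 7.32%; labor force participation rate ≈ 52.29%.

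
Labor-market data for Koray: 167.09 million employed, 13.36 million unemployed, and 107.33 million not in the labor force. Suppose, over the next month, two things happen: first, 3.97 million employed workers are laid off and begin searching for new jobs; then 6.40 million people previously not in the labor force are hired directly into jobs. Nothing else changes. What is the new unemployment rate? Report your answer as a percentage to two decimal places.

New unemployment rate ≈ 9.27%.

Initially, labor force = 167.09 + 13.36 = 180.45 million, so u = 13.36/180.45 = 7.40%.
After the first change, employed falls and unemployed rises by 3.97; labor force unchanged → E = 163.12, U = 17.33, labor force = 180.45 million.
After the second change, employed and labor force both rise by 6.40; unemployed unchanged → E = 169.52, U = 17.33, labor force = 186.85 million.
New unemployment rate = 17.33 / 186.85 = 9.27%.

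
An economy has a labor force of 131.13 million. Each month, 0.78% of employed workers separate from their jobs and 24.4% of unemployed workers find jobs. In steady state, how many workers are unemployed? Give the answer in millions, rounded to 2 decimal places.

About 4.06 million are unemployed in steady state.

Steady-state unemployment rate u* = s/(s+f) = 0.78/(0.78+24.4) = 0.030977.
Unemployed = u* × labor force = 0.030977 × 131.13 ≈ 4.06 million.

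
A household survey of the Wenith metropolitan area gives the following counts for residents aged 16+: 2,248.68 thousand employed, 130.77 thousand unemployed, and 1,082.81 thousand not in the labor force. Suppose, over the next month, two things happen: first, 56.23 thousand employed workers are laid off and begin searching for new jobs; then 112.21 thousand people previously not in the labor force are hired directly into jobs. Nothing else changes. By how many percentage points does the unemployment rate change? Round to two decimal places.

Initially, labor force = 2,248.68 + 130.77 = 2,379.45 thousand, so u = 130.77/2,379.45 = 5.50%.
After the first change, employed falls and unemployed rises by 56.23; labor force unchanged → E = 2,192.45, U = 187.00, labor force = 2,379.45 thousand.
After the second change, employed and labor force both rise by 112.21; unemployed unchanged → E = 2,304.66, U = 187.00, labor force = 2,491.66 thousand.
New unemployment rate = 187.00 / 2,491.66 = 7.51%.
Change = 7.51% − 5.50% = +2.01 percentage points.

The unemployment rate changes by +2.01 percentage points.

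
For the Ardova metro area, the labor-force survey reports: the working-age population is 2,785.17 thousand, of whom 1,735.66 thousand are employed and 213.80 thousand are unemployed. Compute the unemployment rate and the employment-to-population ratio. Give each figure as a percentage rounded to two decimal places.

Unemployment rate ≈ 10.97%; employment-population ratio ≈ 62.32%.

Labor force = employed + unemployed = 1,735.66 + 213.80 = 1,949.46 thousand.
Unemployment rate = 213.80 / 1,949.46 = 10.97%.
Employment-population ratio = 1,735.66 / 2,785.17 = 62.32%.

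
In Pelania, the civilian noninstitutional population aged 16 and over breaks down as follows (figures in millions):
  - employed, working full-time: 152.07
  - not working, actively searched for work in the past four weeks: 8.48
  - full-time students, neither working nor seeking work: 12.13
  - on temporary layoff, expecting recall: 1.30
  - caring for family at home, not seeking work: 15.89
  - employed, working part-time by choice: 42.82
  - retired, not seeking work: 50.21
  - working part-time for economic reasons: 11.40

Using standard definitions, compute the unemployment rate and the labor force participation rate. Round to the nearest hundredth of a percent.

Employed = 152.07 + 42.82 + 11.40 = 206.29 million (anyone who worked, including part-time for economic reasons, counts as employed).
Unemployed = 8.48 + 1.30 = 9.78 million (jobless and actively searching, or on temporary layoff).
Labor force = 206.29 + 9.78 = 216.07 million.
Not in labor force = 12.13 + 15.89 + 50.21 = 78.23 million (those not working and not actively searching are outside the labor force).
Civilian working-age population = 216.07 + 78.23 = 294.30 million.
Unemployment rate = 9.78 / 216.07 = 4.53%.
Labor force participation rate = 216.07 / 294.30 = 73.42%.

Unemployment rate ≈ 4.53%; labor force participation rate ≈ 73.42%.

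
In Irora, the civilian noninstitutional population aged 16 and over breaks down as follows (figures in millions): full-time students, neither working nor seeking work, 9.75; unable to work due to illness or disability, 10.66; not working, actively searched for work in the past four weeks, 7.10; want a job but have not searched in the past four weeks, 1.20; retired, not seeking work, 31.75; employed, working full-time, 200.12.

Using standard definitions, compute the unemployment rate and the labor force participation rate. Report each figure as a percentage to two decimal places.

Unemployment rate ≈ 3.43%; labor force participation rate ≈ 79.52%.

Employed = 200.12 million.
Unemployed = 7.10 million.
Labor force = 200.12 + 7.10 = 207.22 million.
Not in labor force = 9.75 + 10.66 + 1.20 + 31.75 = 53.36 million (those not working and not actively searching are outside the labor force — including those who want a job but have given up searching).
Civilian working-age population = 207.22 + 53.36 = 260.58 million.
Unemployment rate = 7.10 / 207.22 = 3.43%.
Labor force participation rate = 207.22 / 260.58 = 79.52%.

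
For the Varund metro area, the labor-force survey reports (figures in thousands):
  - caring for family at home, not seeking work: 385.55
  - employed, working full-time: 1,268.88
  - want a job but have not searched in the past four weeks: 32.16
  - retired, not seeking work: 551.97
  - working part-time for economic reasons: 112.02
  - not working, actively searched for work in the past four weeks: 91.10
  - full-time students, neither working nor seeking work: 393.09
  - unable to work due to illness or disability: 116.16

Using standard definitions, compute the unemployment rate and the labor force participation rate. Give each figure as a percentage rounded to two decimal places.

Employed = 1,268.88 + 112.02 = 1,380.90 thousand (anyone who worked, including part-time for economic reasons, counts as employed).
Unemployed = 91.10 thousand.
Labor force = 1,380.90 + 91.10 = 1,472.00 thousand.
Not in labor force = 385.55 + 32.16 + 551.97 + 393.09 + 116.16 = 1,478.93 thousand (those not working and not actively searching are outside the labor force — including those who want a job but have given up searching).
Civilian working-age population = 1,472.00 + 1,478.93 = 2,950.93 thousand.
Unemployment rate = 91.10 / 1,472.00 = 6.19%.
Labor force participation rate = 1,472.00 / 2,950.93 = 49.88%.

Unemployment rate ≈ 6.19%; labor force participation rate ≈ 49.88%.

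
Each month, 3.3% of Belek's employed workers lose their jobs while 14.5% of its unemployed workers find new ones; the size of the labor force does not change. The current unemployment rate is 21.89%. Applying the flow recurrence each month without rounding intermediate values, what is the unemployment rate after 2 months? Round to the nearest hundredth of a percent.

Unemployment rate after two months ≈ 20.80%.

With a fixed labor force, u_{t+1} = u_t + s·(1−u_t) − f·u_t = u_t·(1−s−f) + s.
Here 1−s−f = 0.822 and s = 0.033.
u_1 = 0.218900 × 0.822 + 0.033 = 0.212936.
u_2 = 0.212936 × 0.822 + 0.033 = 0.208033.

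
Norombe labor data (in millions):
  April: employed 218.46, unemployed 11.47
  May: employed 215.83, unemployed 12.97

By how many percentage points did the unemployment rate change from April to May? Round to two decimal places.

The unemployment rate changed by +0.68 percentage points.

April: labor force = 218.46 + 11.47 = 229.93; u = 11.47/229.93 = 4.99%.
May: labor force = 215.83 + 12.97 = 228.80; u = 12.97/228.80 = 5.67%.
Change = 5.67% − 4.99% = +0.68 pp.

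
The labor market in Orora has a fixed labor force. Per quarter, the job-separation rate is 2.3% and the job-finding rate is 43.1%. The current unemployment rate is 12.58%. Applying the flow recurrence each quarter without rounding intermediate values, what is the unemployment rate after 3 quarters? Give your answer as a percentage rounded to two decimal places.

Unemployment rate after three quarters ≈ 6.29%.

With a fixed labor force, u_{t+1} = u_t + s·(1−u_t) − f·u_t = u_t·(1−s−f) + s.
Here 1−s−f = 0.546 and s = 0.023.
u_1 = 0.125800 × 0.546 + 0.023 = 0.091687.
u_2 = 0.091687 × 0.546 + 0.023 = 0.073061.
u_3 = 0.073061 × 0.546 + 0.023 = 0.062891.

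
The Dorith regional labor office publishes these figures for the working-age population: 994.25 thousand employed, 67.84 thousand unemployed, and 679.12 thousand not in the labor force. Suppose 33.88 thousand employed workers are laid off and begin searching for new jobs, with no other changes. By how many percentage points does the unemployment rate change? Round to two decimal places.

Initially, labor force = 994.25 + 67.84 = 1,062.09 thousand, so u = 67.84/1,062.09 = 6.39%.
After the change, employed falls and unemployed rises by 33.88; labor force unchanged → E = 960.37, U = 101.72, labor force = 1,062.09 thousand.
New unemployment rate = 101.72 / 1,062.09 = 9.58%.
Change = 9.58% − 6.39% = +3.19 percentage points.

The unemployment rate changes by +3.19 percentage points.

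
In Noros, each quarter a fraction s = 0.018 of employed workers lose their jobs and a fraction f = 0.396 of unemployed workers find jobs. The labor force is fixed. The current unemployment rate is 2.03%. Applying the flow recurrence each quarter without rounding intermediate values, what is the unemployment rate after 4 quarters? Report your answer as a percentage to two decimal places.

With a fixed labor force, u_{t+1} = u_t + s·(1−u_t) − f·u_t = u_t·(1−s−f) + s.
Here 1−s−f = 0.586 and s = 0.018.
u_1 = 0.020300 × 0.586 + 0.018 = 0.029896.
u_2 = 0.029896 × 0.586 + 0.018 = 0.035519.
u_3 = 0.035519 × 0.586 + 0.018 = 0.038814.
u_4 = 0.038814 × 0.586 + 0.018 = 0.040745.

Unemployment rate after four quarters ≈ 4.07%.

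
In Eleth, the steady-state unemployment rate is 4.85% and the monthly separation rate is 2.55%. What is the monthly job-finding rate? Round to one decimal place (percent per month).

From u* = s/(s+f): f = s·(1−u)/u.
f = 2.55 × (1 − 0.0485) / 0.0485 = 2.4263 / 0.0485 ≈ 50.0% per month.

Job-finding rate ≈ 50.0% per month.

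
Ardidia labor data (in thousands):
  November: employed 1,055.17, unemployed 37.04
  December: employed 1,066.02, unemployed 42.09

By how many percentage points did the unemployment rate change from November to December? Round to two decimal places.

The unemployment rate changed by +0.41 percentage points.

November: labor force = 1,055.17 + 37.04 = 1,092.21; u = 37.04/1,092.21 = 3.39%.
December: labor force = 1,066.02 + 42.09 = 1,108.11; u = 42.09/1,108.11 = 3.80%.
Change = 3.80% − 3.39% = +0.41 pp.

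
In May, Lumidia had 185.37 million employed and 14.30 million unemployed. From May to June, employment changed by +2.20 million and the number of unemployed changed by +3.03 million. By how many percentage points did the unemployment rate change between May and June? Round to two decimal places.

May: labor force = 185.37 + 14.30 = 199.67; u = 14.30/199.67 = 7.16%.
June: labor force = 187.57 + 17.33 = 204.90; u = 17.33/204.90 = 8.46%.
Change = 8.46% − 7.16% = +1.30 pp.

The unemployment rate changed by +1.30 percentage points.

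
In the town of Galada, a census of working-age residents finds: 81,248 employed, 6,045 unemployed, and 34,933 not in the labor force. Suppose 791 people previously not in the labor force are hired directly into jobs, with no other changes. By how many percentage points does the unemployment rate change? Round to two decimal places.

The unemployment rate changes by −0.06 percentage points.

Initially, labor force = 81,248 + 6,045 = 87,293, so u = 6,045/87,293 = 6.92%.
After the change, employed and labor force both rise by 791; unemployed unchanged → E = 82,039, U = 6,045, labor force = 88,084.
New unemployment rate = 6,045 / 88,084 = 6.86%.
Change = 6.86% − 6.92% = −0.06 percentage points.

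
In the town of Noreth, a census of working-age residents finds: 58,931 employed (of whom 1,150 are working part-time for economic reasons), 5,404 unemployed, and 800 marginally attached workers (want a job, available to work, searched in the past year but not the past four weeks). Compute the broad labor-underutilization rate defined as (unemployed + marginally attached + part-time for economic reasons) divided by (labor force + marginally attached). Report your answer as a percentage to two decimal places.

Labor force = 58,931 + 5,404 = 64,335.
Numerator = 5,404 + 800 + 1,150 = 7,354.
Denominator = 64,335 + 800 = 65,135.
Broad rate = 7,354 / 65,135 = 11.29%.

Broad underutilization rate ≈ 11.29%.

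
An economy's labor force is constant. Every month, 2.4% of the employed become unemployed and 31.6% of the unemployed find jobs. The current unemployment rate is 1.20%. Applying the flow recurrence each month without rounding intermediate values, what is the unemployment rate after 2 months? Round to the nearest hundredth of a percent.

With a fixed labor force, u_{t+1} = u_t + s·(1−u_t) − f·u_t = u_t·(1−s−f) + s.
Here 1−s−f = 0.660 and s = 0.024.
u_1 = 0.012000 × 0.660 + 0.024 = 0.031920.
u_2 = 0.031920 × 0.660 + 0.024 = 0.045067.

Unemployment rate after two months ≈ 4.51%.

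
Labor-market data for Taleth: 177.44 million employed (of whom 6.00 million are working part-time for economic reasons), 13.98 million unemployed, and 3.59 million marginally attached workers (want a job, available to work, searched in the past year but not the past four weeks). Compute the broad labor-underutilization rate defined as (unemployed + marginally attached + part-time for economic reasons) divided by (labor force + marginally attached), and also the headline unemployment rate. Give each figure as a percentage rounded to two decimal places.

Labor force = 177.44 + 13.98 = 191.42 million.
Numerator = 13.98 + 3.59 + 6.00 = 23.57 million.
Denominator = 191.42 + 3.59 = 195.01 million.
Broad rate = 23.57 / 195.01 = 12.09%.
Headline unemployment rate = 13.98 / 191.42 = 7.30%.

Broad underutilization rate ≈ 12.09%; headline unemployment rate ≈ 7.30%.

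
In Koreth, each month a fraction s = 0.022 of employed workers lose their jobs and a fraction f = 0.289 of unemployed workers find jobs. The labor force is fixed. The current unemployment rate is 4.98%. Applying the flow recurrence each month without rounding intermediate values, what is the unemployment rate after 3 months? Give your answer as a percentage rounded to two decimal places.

Unemployment rate after three months ≈ 6.39%.

With a fixed labor force, u_{t+1} = u_t + s·(1−u_t) − f·u_t = u_t·(1−s−f) + s.
Here 1−s−f = 0.689 and s = 0.022.
u_1 = 0.049800 × 0.689 + 0.022 = 0.056312.
u_2 = 0.056312 × 0.689 + 0.022 = 0.060799.
u_3 = 0.060799 × 0.689 + 0.022 = 0.063891.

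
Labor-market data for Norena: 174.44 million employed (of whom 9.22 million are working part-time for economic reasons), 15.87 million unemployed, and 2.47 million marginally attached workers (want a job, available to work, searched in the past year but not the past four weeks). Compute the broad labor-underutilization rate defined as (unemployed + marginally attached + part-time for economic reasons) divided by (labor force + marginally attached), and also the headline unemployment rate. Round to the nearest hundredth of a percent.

Labor force = 174.44 + 15.87 = 190.31 million.
Numerator = 15.87 + 2.47 + 9.22 = 27.56 million.
Denominator = 190.31 + 2.47 = 192.78 million.
Broad rate = 27.56 / 192.78 = 14.30%.
Headline unemployment rate = 15.87 / 190.31 = 8.34%.

Broad underutilization rate ≈ 14.30%; headline unemployment rate ≈ 8.34%.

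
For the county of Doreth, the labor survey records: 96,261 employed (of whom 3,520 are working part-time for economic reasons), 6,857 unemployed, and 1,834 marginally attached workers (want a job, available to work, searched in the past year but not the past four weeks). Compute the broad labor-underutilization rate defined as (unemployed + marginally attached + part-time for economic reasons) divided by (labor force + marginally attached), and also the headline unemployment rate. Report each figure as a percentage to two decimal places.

Labor force = 96,261 + 6,857 = 103,118.
Numerator = 6,857 + 1,834 + 3,520 = 12,211.
Denominator = 103,118 + 1,834 = 104,952.
Broad rate = 12,211 / 104,952 = 11.63%.
Headline unemployment rate = 6,857 / 103,118 = 6.65%.

Broad underutilization rate ≈ 11.63%; headline unemployment rate ≈ 6.65%.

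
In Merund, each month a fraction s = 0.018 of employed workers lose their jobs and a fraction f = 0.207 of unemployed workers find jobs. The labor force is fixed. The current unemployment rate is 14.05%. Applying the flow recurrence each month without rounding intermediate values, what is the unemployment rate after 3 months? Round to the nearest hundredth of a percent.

With a fixed labor force, u_{t+1} = u_t + s·(1−u_t) − f·u_t = u_t·(1−s−f) + s.
Here 1−s−f = 0.775 and s = 0.018.
u_1 = 0.140500 × 0.775 + 0.018 = 0.126888.
u_2 = 0.126888 × 0.775 + 0.018 = 0.116338.
u_3 = 0.116338 × 0.775 + 0.018 = 0.108162.

Unemployment rate after three months ≈ 10.82%.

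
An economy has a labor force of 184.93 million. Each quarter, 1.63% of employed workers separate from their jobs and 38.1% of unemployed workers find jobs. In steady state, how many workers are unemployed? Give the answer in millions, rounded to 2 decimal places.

About 7.59 million are unemployed in steady state.

Steady-state unemployment rate u* = s/(s+f) = 1.63/(1.63+38.1) = 0.041027.
Unemployed = u* × labor force = 0.041027 × 184.93 ≈ 7.59 million.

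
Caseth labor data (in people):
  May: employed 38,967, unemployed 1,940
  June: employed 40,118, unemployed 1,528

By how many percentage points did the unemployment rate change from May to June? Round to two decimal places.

May: labor force = 38,967 + 1,940 = 40,907; u = 1,940/40,907 = 4.74%.
June: labor force = 40,118 + 1,528 = 41,646; u = 1,528/41,646 = 3.67%.
Change = 3.67% − 4.74% = −1.07 pp.

The unemployment rate changed by −1.07 percentage points.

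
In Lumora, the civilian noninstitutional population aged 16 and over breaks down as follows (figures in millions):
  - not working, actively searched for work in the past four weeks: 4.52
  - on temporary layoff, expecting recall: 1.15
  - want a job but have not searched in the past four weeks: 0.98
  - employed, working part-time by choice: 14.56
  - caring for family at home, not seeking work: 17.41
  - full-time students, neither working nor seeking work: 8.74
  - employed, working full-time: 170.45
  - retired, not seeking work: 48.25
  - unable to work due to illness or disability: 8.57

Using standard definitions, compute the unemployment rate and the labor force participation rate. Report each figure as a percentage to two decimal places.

Unemployment rate ≈ 2.97%; labor force participation rate ≈ 69.43%.

Employed = 14.56 + 170.45 = 185.01 million.
Unemployed = 4.52 + 1.15 = 5.67 million (jobless and actively searching, or on temporary layoff).
Labor force = 185.01 + 5.67 = 190.68 million.
Not in labor force = 0.98 + 17.41 + 8.74 + 48.25 + 8.57 = 83.95 million (those not working and not actively searching are outside the labor force — including those who want a job but have given up searching).
Civilian working-age population = 190.68 + 83.95 = 274.63 million.
Unemployment rate = 5.67 / 190.68 = 2.97%.
Labor force participation rate = 190.68 / 274.63 = 69.43%.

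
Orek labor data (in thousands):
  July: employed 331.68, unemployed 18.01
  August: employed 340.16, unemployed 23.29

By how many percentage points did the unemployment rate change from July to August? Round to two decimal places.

July: labor force = 331.68 + 18.01 = 349.69; u = 18.01/349.69 = 5.15%.
August: labor force = 340.16 + 23.29 = 363.45; u = 23.29/363.45 = 6.41%.
Change = 6.41% − 5.15% = +1.26 pp.

The unemployment rate changed by +1.26 percentage points.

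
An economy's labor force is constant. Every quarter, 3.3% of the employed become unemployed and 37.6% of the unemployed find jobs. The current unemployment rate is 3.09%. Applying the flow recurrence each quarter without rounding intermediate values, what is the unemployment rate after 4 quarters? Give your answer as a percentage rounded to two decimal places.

Unemployment rate after four quarters ≈ 7.46%.

With a fixed labor force, u_{t+1} = u_t + s·(1−u_t) − f·u_t = u_t·(1−s−f) + s.
Here 1−s−f = 0.591 and s = 0.033.
u_1 = 0.030900 × 0.591 + 0.033 = 0.051262.
u_2 = 0.051262 × 0.591 + 0.033 = 0.063296.
u_3 = 0.063296 × 0.591 + 0.033 = 0.070408.
u_4 = 0.070408 × 0.591 + 0.033 = 0.074611.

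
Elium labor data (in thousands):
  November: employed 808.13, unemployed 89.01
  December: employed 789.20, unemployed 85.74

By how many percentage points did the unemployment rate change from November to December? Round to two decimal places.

November: labor force = 808.13 + 89.01 = 897.14; u = 89.01/897.14 = 9.92%.
December: labor force = 789.20 + 85.74 = 874.94; u = 85.74/874.94 = 9.80%.
Change = 9.80% − 9.92% = −0.12 pp.

The unemployment rate changed by −0.12 percentage points.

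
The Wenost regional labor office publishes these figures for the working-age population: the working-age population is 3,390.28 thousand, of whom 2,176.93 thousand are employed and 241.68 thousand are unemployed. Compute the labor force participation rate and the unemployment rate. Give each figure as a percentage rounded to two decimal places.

Labor force = employed + unemployed = 2,176.93 + 241.68 = 2,418.61 thousand.
Unemployment rate = 241.68 / 2,418.61 = 9.99%.
Labor force participation rate = 2,418.61 / 3,390.28 = 71.34%.

Labor force participation rate ≈ 71.34%; unemployment rate ≈ 9.99%.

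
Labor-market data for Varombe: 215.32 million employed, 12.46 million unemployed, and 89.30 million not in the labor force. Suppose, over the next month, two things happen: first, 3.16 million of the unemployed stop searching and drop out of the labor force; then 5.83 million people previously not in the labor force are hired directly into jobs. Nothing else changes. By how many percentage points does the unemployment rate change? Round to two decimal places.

Initially, labor force = 215.32 + 12.46 = 227.78 million, so u = 12.46/227.78 = 5.47%.
After the first change, unemployed and labor force both fall by 3.16 → E = 215.32, U = 9.30, labor force = 224.62 million.
After the second change, employed and labor force both rise by 5.83; unemployed unchanged → E = 221.15, U = 9.30, labor force = 230.45 million.
New unemployment rate = 9.30 / 230.45 = 4.04%.
Change = 4.04% − 5.47% = −1.43 percentage points.

The unemployment rate changes by −1.43 percentage points.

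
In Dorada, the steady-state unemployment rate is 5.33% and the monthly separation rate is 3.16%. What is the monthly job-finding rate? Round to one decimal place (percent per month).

From u* = s/(s+f): f = s·(1−u)/u.
f = 3.16 × (1 − 0.0533) / 0.0533 = 2.9916 / 0.0533 ≈ 56.1% per month.

Job-finding rate ≈ 56.1% per month.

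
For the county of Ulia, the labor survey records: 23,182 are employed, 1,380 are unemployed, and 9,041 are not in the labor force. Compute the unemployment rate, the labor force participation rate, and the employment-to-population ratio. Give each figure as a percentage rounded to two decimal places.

Labor force = employed + unemployed = 23,182 + 1,380 = 24,562.
Working-age population = 24,562 + 9,041 = 33,603.
Unemployment rate = 1,380 / 24,562 = 5.62%.
Labor force participation rate = 24,562 / 33,603 = 73.09%.
Employment-population ratio = 23,182 / 33,603 = 68.99%.

Unemployment rate ≈ 5.62%; labor force participation rate ≈ 73.09%; employment-population ratio ≈ 68.99%.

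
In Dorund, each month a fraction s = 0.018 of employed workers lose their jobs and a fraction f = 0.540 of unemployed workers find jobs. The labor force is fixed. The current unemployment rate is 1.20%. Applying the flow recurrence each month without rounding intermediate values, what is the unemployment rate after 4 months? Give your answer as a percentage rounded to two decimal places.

With a fixed labor force, u_{t+1} = u_t + s·(1−u_t) − f·u_t = u_t·(1−s−f) + s.
Here 1−s−f = 0.442 and s = 0.018.
u_1 = 0.012000 × 0.442 + 0.018 = 0.023304.
u_2 = 0.023304 × 0.442 + 0.018 = 0.028300.
u_3 = 0.028300 × 0.442 + 0.018 = 0.030509.
u_4 = 0.030509 × 0.442 + 0.018 = 0.031485.

Unemployment rate after four months ≈ 3.15%.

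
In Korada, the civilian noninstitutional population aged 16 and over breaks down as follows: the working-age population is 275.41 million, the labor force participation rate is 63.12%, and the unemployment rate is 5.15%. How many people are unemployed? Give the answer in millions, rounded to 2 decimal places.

Labor force = 0.6312 × 275.41 = 173.84 million.
Unemployed = 0.0515 × 173.84 ≈ 8.95 million.

About 8.95 million are unemployed.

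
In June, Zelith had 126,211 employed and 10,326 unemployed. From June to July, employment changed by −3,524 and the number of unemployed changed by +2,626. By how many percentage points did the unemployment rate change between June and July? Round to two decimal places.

The unemployment rate changed by +1.99 percentage points.

June: labor force = 126,211 + 10,326 = 136,537; u = 10,326/136,537 = 7.56%.
July: labor force = 122,687 + 12,952 = 135,639; u = 12,952/135,639 = 9.55%.
Change = 9.55% − 7.56% = +1.99 pp.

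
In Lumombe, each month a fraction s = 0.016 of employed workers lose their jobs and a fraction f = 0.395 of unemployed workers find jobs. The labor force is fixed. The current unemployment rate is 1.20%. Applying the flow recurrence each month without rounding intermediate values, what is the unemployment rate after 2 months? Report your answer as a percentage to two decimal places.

Unemployment rate after two months ≈ 2.96%.

With a fixed labor force, u_{t+1} = u_t + s·(1−u_t) − f·u_t = u_t·(1−s−f) + s.
Here 1−s−f = 0.589 and s = 0.016.
u_1 = 0.012000 × 0.589 + 0.016 = 0.023068.
u_2 = 0.023068 × 0.589 + 0.016 = 0.029587.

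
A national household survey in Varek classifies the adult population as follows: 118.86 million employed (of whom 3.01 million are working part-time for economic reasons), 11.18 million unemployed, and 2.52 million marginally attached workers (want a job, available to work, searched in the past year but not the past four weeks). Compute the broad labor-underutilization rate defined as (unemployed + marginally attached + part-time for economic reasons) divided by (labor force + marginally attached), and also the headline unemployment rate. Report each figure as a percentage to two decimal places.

Labor force = 118.86 + 11.18 = 130.04 million.
Numerator = 11.18 + 2.52 + 3.01 = 16.71 million.
Denominator = 130.04 + 2.52 = 132.56 million.
Broad rate = 16.71 / 132.56 = 12.61%.
Headline unemployment rate = 11.18 / 130.04 = 8.60%.

Broad underutilization rate ≈ 12.61%; headline unemployment rate ≈ 8.60%.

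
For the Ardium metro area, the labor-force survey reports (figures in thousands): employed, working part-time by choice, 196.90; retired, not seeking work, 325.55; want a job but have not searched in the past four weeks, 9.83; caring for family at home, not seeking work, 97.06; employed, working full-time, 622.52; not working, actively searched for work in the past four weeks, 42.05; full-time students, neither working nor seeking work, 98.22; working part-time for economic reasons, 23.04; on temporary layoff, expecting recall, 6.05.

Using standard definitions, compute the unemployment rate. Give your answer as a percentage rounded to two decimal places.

Employed = 196.90 + 622.52 + 23.04 = 842.46 thousand (anyone who worked, including part-time for economic reasons, counts as employed).
Unemployed = 42.05 + 6.05 = 48.10 thousand (jobless and actively searching, or on temporary layoff).
Labor force = 842.46 + 48.10 = 890.56 thousand.
Unemployment rate = 48.10 / 890.56 = 5.40%.

Unemployment rate ≈ 5.40%.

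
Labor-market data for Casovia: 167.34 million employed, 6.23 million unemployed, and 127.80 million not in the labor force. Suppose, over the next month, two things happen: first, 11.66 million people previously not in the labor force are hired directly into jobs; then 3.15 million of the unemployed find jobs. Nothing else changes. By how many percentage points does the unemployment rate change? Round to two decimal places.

The unemployment rate changes by −1.93 percentage points.

Initially, labor force = 167.34 + 6.23 = 173.57 million, so u = 6.23/173.57 = 3.59%.
After the first change, employed and labor force both rise by 11.66; unemployed unchanged → E = 179.00, U = 6.23, labor force = 185.23 million.
After the second change, unemployed falls and employed rises by 3.15; labor force unchanged → E = 182.15, U = 3.08, labor force = 185.23 million.
New unemployment rate = 3.08 / 185.23 = 1.66%.
Change = 1.66% − 3.59% = −1.93 percentage points.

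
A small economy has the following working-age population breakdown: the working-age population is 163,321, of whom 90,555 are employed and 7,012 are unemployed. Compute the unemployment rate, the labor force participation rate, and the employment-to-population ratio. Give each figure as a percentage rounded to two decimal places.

Unemployment rate ≈ 7.19%; labor force participation rate ≈ 59.74%; employment-population ratio ≈ 55.45%.

Labor force = employed + unemployed = 90,555 + 7,012 = 97,567.
Unemployment rate = 7,012 / 97,567 = 7.19%.
Labor force participation rate = 97,567 / 163,321 = 59.74%.
Employment-population ratio = 90,555 / 163,321 = 55.45%.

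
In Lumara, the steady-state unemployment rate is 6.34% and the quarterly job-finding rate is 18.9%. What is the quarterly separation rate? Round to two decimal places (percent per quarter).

Separation rate ≈ 1.28% per quarter.

From u* = s/(s+f): s = u·f/(1−u).
s = 0.0634 × 18.9 / (1 − 0.0634) = 1.1983 / 0.9366 ≈ 1.28% per quarter.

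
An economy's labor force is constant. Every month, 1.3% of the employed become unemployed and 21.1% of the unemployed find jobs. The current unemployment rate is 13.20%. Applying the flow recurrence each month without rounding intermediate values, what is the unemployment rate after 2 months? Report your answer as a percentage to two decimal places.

With a fixed labor force, u_{t+1} = u_t + s·(1−u_t) − f·u_t = u_t·(1−s−f) + s.
Here 1−s−f = 0.776 and s = 0.013.
u_1 = 0.132000 × 0.776 + 0.013 = 0.115432.
u_2 = 0.115432 × 0.776 + 0.013 = 0.102575.

Unemployment rate after two months ≈ 10.26%.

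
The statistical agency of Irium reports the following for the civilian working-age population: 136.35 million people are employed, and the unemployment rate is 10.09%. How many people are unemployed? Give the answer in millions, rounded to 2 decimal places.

Let U be the number unemployed. The labor force is E + U, and U/(E+U) = 0.1009.
So U = 0.1009 × 136.35 / (1 − 0.1009) = 13.7577 / 0.8991 ≈ 15.30 million.

About 15.30 million are unemployed.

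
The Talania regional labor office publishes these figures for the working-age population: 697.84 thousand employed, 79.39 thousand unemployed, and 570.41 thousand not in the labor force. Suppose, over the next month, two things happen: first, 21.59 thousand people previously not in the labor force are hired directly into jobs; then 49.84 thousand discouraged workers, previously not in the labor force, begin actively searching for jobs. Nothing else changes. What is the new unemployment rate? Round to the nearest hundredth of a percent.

New unemployment rate ≈ 15.23%.

Initially, labor force = 697.84 + 79.39 = 777.23 thousand, so u = 79.39/777.23 = 10.21%.
After the first change, employed and labor force both rise by 21.59; unemployed unchanged → E = 719.43, U = 79.39, labor force = 798.82 thousand.
After the second change, unemployed and labor force both rise by 49.84 → E = 719.43, U = 129.23, labor force = 848.66 thousand.
New unemployment rate = 129.23 / 848.66 = 15.23%.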